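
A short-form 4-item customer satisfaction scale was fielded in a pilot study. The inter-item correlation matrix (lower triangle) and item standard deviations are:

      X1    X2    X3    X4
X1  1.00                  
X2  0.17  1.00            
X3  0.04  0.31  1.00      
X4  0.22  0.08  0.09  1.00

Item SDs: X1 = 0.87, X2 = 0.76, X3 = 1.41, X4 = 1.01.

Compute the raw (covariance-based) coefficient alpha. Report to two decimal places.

Σσ²ᵢ = 0.87² + 0.76² + 1.41² + 1.01² = 4.3427
Covariances σ_ij = r_ij · s_i · s_j:
  σ(X1,X2) = 0.17 × 0.87 × 0.76 = 0.1124
  σ(X1,X3) = 0.04 × 0.87 × 1.41 = 0.0491
  σ(X1,X4) = 0.22 × 0.87 × 1.01 = 0.1933
  σ(X2,X3) = 0.31 × 0.76 × 1.41 = 0.3322
  σ(X2,X4) = 0.08 × 0.76 × 1.01 = 0.0614
  σ(X3,X4) = 0.09 × 1.41 × 1.01 = 0.1282
σ²_T = Σσ²ᵢ + 2·Σσ_ij = 4.3427 + 2 × 0.8766 = 6.0959
α = (4/3)·(1 − 4.3427/6.0959) = 0.38

α = 0.38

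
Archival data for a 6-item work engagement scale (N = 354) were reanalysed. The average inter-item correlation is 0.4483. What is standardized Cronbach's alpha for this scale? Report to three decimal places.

α = 0.830

Standardized α = k·r̄ / (1 + (k−1)·r̄) = 6 × 0.4483 / (1 + 5 × 0.4483)
  = 2.6898 / 3.2415 = 0.830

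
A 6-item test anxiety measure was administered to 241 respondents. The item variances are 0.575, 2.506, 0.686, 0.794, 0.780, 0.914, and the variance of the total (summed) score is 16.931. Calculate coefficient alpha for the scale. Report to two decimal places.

Σσ²ᵢ = 0.575 + 2.506 + 0.686 + 0.794 + 0.780 + 0.914 = 6.255
α = (k/(k−1))·(1 − Σσ²ᵢ/Var(T)) = (6/5)·(1 − 6.255/16.931) = 0.76

coefficient alpha = 0.76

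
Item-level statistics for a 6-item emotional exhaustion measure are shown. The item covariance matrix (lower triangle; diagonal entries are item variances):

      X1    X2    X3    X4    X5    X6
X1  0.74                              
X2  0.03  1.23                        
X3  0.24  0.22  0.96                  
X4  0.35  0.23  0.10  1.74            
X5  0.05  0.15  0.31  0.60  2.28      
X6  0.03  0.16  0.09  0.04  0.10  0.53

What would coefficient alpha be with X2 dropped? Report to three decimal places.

coefficient alpha = 0.474

Remaining items: X1, X3, X4, X5, X6 (k = 5).
Σσ²ᵢ = 0.74 + 0.96 + 1.74 + 2.28 + 0.53 = 6.25
total variance = 6.25 + 2 × 1.91 = 10.07
α (item deleted) = (5/4)·(1 − 6.25/10.07) = 0.474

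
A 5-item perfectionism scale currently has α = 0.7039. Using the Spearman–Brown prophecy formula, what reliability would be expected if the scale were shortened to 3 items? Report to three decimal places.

predicted reliability = 0.588

Length factor m = 3/5 = 0.6000
α' = m·α / (1 − (1−m)·α)
   = 3/5 × 0.7039 / (1 − (1 − 3/5) × 0.7039)
   = 0.4223 / 0.7184 = 0.588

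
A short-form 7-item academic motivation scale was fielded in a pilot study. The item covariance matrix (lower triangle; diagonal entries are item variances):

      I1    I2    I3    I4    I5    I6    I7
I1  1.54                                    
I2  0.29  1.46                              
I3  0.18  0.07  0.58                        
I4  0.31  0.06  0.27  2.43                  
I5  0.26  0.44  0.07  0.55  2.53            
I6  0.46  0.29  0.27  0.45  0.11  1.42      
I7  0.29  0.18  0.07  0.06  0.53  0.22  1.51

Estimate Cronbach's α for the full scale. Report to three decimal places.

Σσ²ᵢ = 1.54 + 1.46 + 0.58 + 2.43 + 2.53 + 1.42 + 1.51 = 11.47
Σ_{i<j} σ_ij = 5.43
σ²_T = 11.47 + 2 × 5.43 = 22.33
α = (k/(k−1))·(1 − Σσ²ᵢ/σ²_T) = (7/6)·(1 − 11.47/22.33) = 0.567

α = 0.567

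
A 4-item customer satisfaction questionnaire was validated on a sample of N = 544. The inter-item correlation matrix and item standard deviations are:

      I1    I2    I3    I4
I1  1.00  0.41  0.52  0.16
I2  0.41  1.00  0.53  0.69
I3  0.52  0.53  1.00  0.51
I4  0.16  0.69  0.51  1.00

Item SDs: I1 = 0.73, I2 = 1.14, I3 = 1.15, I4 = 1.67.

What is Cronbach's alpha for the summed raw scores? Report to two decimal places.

α = 0.76

Σσ²ᵢ = 0.73² + 1.14² + 1.15² + 1.67² = 5.9439
Covariances σ_ij = r_ij · s_i · s_j:
  σ(I1,I2) = 0.41 × 0.73 × 1.14 = 0.3412
  σ(I1,I3) = 0.52 × 0.73 × 1.15 = 0.4365
  σ(I1,I4) = 0.16 × 0.73 × 1.67 = 0.1951
  σ(I2,I3) = 0.53 × 1.14 × 1.15 = 0.6948
  σ(I2,I4) = 0.69 × 1.14 × 1.67 = 1.3136
  σ(I3,I4) = 0.51 × 1.15 × 1.67 = 0.9795
σ²_T = Σσ²ᵢ + 2·Σσ_ij = 5.9439 + 2 × 3.9607 = 13.8653
α = (4/3)·(1 − 5.9439/13.8653) = 0.76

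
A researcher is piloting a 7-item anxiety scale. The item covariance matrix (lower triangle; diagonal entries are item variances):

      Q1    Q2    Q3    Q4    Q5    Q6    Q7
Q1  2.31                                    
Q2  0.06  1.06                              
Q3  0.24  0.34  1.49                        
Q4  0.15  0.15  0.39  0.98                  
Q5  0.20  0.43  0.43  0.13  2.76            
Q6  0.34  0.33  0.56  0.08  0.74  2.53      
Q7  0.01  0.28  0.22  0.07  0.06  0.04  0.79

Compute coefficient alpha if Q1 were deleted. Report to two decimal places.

Remaining items: Q2, Q3, Q4, Q5, Q6, Q7 (k = 6).
sum of item variances = 1.06 + 1.49 + 0.98 + 2.76 + 2.53 + 0.79 = 9.61
total variance = 9.61 + 2 × 4.25 = 18.11
α (item deleted) = (6/5)·(1 − 9.61/18.11) = 0.56

coefficient alpha = 0.56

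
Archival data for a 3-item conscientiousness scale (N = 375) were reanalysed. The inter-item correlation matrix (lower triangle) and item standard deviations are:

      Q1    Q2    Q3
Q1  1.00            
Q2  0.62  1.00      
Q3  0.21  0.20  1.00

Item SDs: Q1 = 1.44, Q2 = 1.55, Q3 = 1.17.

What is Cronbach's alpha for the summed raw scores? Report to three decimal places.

α = 0.627

Σσ²ᵢ = 1.44² + 1.55² + 1.17² = 5.8450
Covariances σ_ij = r_ij · s_i · s_j:
  σ(Q1,Q2) = 0.62 × 1.44 × 1.55 = 1.3838
  σ(Q1,Q3) = 0.21 × 1.44 × 1.17 = 0.3538
  σ(Q2,Q3) = 0.20 × 1.55 × 1.17 = 0.3627
σ²_T = Σσ²ᵢ + 2·Σσ_ij = 5.8450 + 2 × 2.1003 = 10.0456
α = (3/2)·(1 − 5.8450/10.0456) = 0.627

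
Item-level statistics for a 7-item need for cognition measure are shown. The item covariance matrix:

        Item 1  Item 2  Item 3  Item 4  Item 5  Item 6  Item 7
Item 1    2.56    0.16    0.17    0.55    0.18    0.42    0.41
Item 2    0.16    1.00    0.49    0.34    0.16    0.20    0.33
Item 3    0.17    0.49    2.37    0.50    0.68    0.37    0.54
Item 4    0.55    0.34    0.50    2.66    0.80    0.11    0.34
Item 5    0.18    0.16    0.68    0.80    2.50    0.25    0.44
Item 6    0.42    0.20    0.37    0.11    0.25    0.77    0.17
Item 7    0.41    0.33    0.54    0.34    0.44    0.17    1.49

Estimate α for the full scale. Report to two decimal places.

sum of item variances = 2.56 + 1.00 + 2.37 + 2.66 + 2.50 + 0.77 + 1.49 = 13.35
Sum of the distinct covariances = 7.61
total variance = 13.35 + 2 × 7.61 = 28.57
α = (k/(k−1))·(1 − sum of item variances/total variance) = (7/6)·(1 − 13.35/28.57) = 0.62

α = 0.62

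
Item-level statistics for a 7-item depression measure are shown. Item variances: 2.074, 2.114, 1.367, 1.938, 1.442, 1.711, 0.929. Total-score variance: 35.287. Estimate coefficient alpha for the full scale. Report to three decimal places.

coefficient alpha = 0.784

ΣVar(i) = 2.074 + 2.114 + 1.367 + 1.938 + 1.442 + 1.711 + 0.929 = 11.575
α = (k/(k−1))·(1 − ΣVar(i)/total variance) = (7/6)·(1 − 11.575/35.287) = 0.784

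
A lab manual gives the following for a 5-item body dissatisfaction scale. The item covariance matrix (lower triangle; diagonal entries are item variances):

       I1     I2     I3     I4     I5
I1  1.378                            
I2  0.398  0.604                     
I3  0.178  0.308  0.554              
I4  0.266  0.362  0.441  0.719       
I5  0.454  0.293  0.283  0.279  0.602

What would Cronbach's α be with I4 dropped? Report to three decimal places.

Cronbach's α = 0.733

Remaining items: I1, I2, I3, I5 (k = 4).
sum of item variances = 1.378 + 0.604 + 0.554 + 0.602 = 3.138
Var(T) = 3.138 + 2 × 1.914 = 6.966
α (item deleted) = (4/3)·(1 − 3.138/6.966) = 0.733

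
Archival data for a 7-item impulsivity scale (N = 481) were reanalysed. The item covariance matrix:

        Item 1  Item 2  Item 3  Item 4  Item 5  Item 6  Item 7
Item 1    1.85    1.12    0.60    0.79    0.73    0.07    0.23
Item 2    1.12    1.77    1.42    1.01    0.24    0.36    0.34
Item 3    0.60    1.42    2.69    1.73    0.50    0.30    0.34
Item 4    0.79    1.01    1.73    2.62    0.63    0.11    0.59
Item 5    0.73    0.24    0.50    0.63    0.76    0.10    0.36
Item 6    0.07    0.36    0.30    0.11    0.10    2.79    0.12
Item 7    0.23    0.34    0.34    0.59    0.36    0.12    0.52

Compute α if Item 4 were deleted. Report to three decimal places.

α = 0.682

Remaining items: Item 1, Item 2, Item 3, Item 5, Item 6, Item 7 (k = 6).
sum of item variances = 1.85 + 1.77 + 2.69 + 0.76 + 2.79 + 0.52 = 10.38
total variance = 10.38 + 2 × 6.83 = 24.04
α (item deleted) = (6/5)·(1 − 10.38/24.04) = 0.682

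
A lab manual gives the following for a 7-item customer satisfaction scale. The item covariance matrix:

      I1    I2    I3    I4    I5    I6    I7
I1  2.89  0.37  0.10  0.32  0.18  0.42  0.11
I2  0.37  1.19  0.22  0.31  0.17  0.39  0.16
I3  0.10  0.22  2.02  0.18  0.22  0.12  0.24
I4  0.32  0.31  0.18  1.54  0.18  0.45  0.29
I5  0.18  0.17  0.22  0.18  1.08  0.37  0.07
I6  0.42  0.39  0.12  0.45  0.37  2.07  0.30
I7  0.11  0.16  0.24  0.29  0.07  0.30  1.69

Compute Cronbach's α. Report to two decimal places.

Cronbach's α = 0.53

sum of item variances = 2.89 + 1.19 + 2.02 + 1.54 + 1.08 + 2.07 + 1.69 = 12.48
Σ_{i<j} σ_ij = 5.17
σ²_total = 12.48 + 2 × 5.17 = 22.82
α = (k/(k−1))·(1 − sum of item variances/σ²_total) = (7/6)·(1 − 12.48/22.82) = 0.53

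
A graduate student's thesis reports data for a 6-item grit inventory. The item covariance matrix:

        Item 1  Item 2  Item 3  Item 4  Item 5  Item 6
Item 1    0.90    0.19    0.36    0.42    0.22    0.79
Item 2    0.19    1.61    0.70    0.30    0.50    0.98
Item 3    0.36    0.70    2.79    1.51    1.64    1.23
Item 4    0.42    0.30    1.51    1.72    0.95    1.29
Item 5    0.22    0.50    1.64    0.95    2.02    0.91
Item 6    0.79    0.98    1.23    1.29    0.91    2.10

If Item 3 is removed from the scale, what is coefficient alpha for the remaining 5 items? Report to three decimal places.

α = 0.763

Remaining items: Item 1, Item 2, Item 4, Item 5, Item 6 (k = 5).
sum of item variances = 0.90 + 1.61 + 1.72 + 2.02 + 2.10 = 8.35
σ²_T = 8.35 + 2 × 6.55 = 21.45
α (item deleted) = (5/4)·(1 − 8.35/21.45) = 0.763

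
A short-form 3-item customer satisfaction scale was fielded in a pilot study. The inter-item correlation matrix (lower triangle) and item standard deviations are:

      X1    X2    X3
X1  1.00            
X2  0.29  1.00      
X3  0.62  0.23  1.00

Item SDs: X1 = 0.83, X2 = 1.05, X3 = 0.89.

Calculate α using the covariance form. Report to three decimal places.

α = 0.626

Σσ²ᵢ = 0.83² + 1.05² + 0.89² = 2.5835
Covariances σ_ij = r_ij · s_i · s_j:
  σ(X1,X2) = 0.29 × 0.83 × 1.05 = 0.2527
  σ(X1,X3) = 0.62 × 0.83 × 0.89 = 0.4580
  σ(X2,X3) = 0.23 × 1.05 × 0.89 = 0.2149
σ²_T = Σσ²ᵢ + 2·Σσ_ij = 2.5835 + 2 × 0.9256 = 4.4347
α = (3/2)·(1 − 2.5835/4.4347) = 0.626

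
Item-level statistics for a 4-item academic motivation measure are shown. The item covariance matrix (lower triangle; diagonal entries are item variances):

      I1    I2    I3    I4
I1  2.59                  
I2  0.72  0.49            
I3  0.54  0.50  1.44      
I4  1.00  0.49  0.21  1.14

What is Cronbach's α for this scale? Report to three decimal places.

α = 0.733

Σσ²ᵢ = 2.59 + 0.49 + 1.44 + 1.14 = 5.66
Sum of the distinct covariances = 3.46
σ²_total = 5.66 + 2 × 3.46 = 12.58
α = (k/(k−1))·(1 − Σσ²ᵢ/σ²_total) = (4/3)·(1 − 5.66/12.58) = 0.733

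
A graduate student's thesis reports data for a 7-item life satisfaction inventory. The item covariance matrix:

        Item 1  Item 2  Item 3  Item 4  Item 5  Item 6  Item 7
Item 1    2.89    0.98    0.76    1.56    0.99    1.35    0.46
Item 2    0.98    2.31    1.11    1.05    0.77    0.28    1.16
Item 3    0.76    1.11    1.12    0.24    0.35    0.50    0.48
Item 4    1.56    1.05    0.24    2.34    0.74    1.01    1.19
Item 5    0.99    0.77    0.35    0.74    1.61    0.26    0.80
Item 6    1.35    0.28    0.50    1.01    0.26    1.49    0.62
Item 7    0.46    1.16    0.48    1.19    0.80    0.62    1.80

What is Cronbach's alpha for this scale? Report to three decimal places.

Σσ²ᵢ = 2.89 + 2.31 + 1.12 + 2.34 + 1.61 + 1.49 + 1.80 = 13.56
Σ_{i<j} σ_ij = 16.66
σ²_T = 13.56 + 2 × 16.66 = 46.88
α = (k/(k−1))·(1 − Σσ²ᵢ/σ²_T) = (7/6)·(1 − 13.56/46.88) = 0.829

Cronbach's alpha = 0.829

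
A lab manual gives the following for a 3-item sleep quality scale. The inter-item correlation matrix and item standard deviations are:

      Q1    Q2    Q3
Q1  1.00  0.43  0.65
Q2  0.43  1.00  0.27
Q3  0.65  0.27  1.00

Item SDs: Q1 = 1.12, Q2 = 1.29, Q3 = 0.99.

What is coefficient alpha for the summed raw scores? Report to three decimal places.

α = 0.696

Σσ²ᵢ = 1.12² + 1.29² + 0.99² = 3.8986
Covariances σ_ij = r_ij · s_i · s_j:
  σ(Q1,Q2) = 0.43 × 1.12 × 1.29 = 0.6213
  σ(Q1,Q3) = 0.65 × 1.12 × 0.99 = 0.7207
  σ(Q2,Q3) = 0.27 × 1.29 × 0.99 = 0.3448
σ²_T = Σσ²ᵢ + 2·Σσ_ij = 3.8986 + 2 × 1.6868 = 7.2722
α = (3/2)·(1 − 3.8986/7.2722) = 0.696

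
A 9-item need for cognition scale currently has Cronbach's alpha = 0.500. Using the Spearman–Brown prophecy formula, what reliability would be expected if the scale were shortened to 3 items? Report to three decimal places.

Length factor m = 3/9 = 0.3333
α' = m·α / (1 − (1−m)·α)
   = 3/9 × 0.500 / (1 − (1 − 3/9) × 0.500)
   = 0.1667 / 0.6667 = 0.250

predicted reliability = 0.250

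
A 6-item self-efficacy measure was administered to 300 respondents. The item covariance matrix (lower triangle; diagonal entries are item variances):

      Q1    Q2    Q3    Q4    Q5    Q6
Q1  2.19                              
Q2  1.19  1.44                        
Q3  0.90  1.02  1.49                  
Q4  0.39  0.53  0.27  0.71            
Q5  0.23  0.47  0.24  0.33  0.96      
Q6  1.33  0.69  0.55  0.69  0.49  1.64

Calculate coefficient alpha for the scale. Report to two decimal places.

Σσᵢ² = 2.19 + 1.44 + 1.49 + 0.71 + 0.96 + 1.64 = 8.43
Σ_{i<j} σ_ij = 9.32
σ²_total = 8.43 + 2 × 9.32 = 27.07
α = (k/(k−1))·(1 − Σσᵢ²/σ²_total) = (6/5)·(1 − 8.43/27.07) = 0.83

α = 0.83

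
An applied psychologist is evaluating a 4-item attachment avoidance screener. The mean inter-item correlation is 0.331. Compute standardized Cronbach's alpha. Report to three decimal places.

α = 0.664

Standardized α = k·r̄ / (1 + (k−1)·r̄) = 4 × 0.331 / (1 + 3 × 0.331)
  = 1.3240 / 1.9930 = 0.664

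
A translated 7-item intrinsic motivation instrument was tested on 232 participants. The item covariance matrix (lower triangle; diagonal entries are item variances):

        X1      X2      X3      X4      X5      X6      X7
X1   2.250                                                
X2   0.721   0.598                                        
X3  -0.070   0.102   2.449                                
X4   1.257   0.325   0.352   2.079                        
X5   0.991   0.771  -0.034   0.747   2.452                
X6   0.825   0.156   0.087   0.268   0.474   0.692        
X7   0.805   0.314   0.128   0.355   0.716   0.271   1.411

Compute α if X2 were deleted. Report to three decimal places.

α = 0.670

Remaining items: X1, X3, X4, X5, X6, X7 (k = 6).
ΣVar(i) = 2.250 + 2.449 + 2.079 + 2.452 + 0.692 + 1.411 = 11.333
total variance = 11.333 + 2 × 7.172 = 25.677
α (item deleted) = (6/5)·(1 − 11.333/25.677) = 0.670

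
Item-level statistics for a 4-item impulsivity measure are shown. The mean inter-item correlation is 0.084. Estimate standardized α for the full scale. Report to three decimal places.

α = 0.268

Standardized α = k·r̄ / (1 + (k−1)·r̄) = 4 × 0.084 / (1 + 3 × 0.084)
  = 0.3360 / 1.2520 = 0.268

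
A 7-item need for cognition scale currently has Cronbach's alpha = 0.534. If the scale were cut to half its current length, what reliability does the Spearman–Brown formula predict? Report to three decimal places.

predicted reliability = 0.364

Length factor m = 1/2
α' = m·α / (1 − (1−m)·α)
   = 1/2 × 0.534 / (1 − (1 − 1/2) × 0.534)
   = 0.2670 / 0.7330 = 0.364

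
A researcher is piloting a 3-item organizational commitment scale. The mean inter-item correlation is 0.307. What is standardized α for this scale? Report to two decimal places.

standardized α = 0.57

Standardized α = k·r̄ / (1 + (k−1)·r̄) = 3 × 0.307 / (1 + 2 × 0.307)
  = 0.9210 / 1.6140 = 0.57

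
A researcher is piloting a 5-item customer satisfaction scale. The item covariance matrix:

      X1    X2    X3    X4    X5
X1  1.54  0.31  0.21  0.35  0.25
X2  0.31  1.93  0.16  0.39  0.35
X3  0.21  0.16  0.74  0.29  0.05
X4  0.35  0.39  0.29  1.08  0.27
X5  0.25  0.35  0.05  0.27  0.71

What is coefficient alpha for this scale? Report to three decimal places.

Σσᵢ² = 1.54 + 1.93 + 0.74 + 1.08 + 0.71 = 6.00
Sum of the distinct covariances = 2.63
total variance = 6.00 + 2 × 2.63 = 11.26
α = (k/(k−1))·(1 − Σσᵢ²/total variance) = (5/4)·(1 − 6.00/11.26) = 0.584

α = 0.584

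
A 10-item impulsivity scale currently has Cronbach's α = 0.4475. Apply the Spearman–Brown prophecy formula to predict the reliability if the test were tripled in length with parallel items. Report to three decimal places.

Length factor m = 3
α' = m·α / (1 + (m−1)·α)
   = 3 × 0.4475 / (1 + (3 − 1) × 0.4475)
   = 1.3425 / 1.8950 = 0.708

predicted reliability = 0.708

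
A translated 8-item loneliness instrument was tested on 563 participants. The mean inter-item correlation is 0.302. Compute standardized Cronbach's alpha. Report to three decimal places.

Standardized α = k·r̄ / (1 + (k−1)·r̄) = 8 × 0.302 / (1 + 7 × 0.302)
  = 2.4160 / 3.1140 = 0.776

α = 0.776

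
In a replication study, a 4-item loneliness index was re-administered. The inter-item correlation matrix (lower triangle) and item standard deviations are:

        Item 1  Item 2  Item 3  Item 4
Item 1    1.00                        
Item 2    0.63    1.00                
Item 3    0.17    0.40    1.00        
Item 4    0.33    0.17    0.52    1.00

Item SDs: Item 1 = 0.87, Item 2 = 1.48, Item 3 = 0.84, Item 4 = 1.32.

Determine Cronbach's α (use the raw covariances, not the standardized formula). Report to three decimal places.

Σσ²ᵢ = 0.87² + 1.48² + 0.84² + 1.32² = 5.3953
Covariances σ_ij = r_ij · s_i · s_j:
  σ(Item 1,Item 2) = 0.63 × 0.87 × 1.48 = 0.8112
  σ(Item 1,Item 3) = 0.17 × 0.87 × 0.84 = 0.1242
  σ(Item 1,Item 4) = 0.33 × 0.87 × 1.32 = 0.3790
  σ(Item 2,Item 3) = 0.40 × 1.48 × 0.84 = 0.4973
  σ(Item 2,Item 4) = 0.17 × 1.48 × 1.32 = 0.3321
  σ(Item 3,Item 4) = 0.52 × 0.84 × 1.32 = 0.5766
σ²_T = Σσ²ᵢ + 2·Σσ_ij = 5.3953 + 2 × 2.7204 = 10.8361
α = (4/3)·(1 − 5.3953/10.8361) = 0.669

α = 0.669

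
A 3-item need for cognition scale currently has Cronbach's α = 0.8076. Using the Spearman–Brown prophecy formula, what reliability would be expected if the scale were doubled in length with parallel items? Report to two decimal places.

predicted reliability = 0.89

Length factor m = 2
α' = m·α / (1 + (m−1)·α)
   = 2 × 0.8076 / (1 + (2 − 1) × 0.8076)
   = 1.6152 / 1.8076 = 0.89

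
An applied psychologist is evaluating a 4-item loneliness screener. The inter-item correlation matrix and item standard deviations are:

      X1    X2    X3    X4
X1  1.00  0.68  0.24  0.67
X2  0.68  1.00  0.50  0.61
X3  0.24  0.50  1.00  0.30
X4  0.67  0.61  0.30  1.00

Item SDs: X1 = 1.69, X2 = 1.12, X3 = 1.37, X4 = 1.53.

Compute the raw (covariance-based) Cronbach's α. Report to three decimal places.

Cronbach's α = 0.788

Σσ²ᵢ = 1.69² + 1.12² + 1.37² + 1.53² = 8.3283
Covariances σ_ij = r_ij · s_i · s_j:
  σ(X1,X2) = 0.68 × 1.69 × 1.12 = 1.2871
  σ(X1,X3) = 0.24 × 1.69 × 1.37 = 0.5557
  σ(X1,X4) = 0.67 × 1.69 × 1.53 = 1.7324
  σ(X2,X3) = 0.50 × 1.12 × 1.37 = 0.7672
  σ(X2,X4) = 0.61 × 1.12 × 1.53 = 1.0453
  σ(X3,X4) = 0.30 × 1.37 × 1.53 = 0.6288
σ²_T = Σσ²ᵢ + 2·Σσ_ij = 8.3283 + 2 × 6.0165 = 20.3613
α = (4/3)·(1 − 8.3283/20.3613) = 0.788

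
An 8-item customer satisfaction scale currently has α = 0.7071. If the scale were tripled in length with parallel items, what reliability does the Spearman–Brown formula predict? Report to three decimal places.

predicted reliability = 0.879

Length factor m = 3
α' = m·α / (1 + (m−1)·α)
   = 3 × 0.7071 / (1 + (3 − 1) × 0.7071)
   = 2.1213 / 2.4142 = 0.879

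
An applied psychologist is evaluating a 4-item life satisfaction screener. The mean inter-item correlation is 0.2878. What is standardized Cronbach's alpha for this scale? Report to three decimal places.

standardized Cronbach's alpha = 0.618

Standardized α = k·r̄ / (1 + (k−1)·r̄) = 4 × 0.2878 / (1 + 3 × 0.2878)
  = 1.1512 / 1.8634 = 0.618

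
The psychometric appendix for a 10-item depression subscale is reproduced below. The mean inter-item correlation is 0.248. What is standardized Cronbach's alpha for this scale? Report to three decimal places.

Standardized α = k·r̄ / (1 + (k−1)·r̄) = 10 × 0.248 / (1 + 9 × 0.248)
  = 2.4800 / 3.2320 = 0.767

standardized Cronbach's alpha = 0.767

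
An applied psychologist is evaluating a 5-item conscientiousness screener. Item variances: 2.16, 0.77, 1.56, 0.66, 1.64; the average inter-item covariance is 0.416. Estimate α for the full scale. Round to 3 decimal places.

ΣVar(i) = 2.16 + 0.77 + 1.56 + 0.66 + 1.64 = 6.79
Sum of the 10 distinct covariances = 10 × 0.416 = 4.160
σ²_T = ΣVar(i) + 2·Σcov = 6.79 + 2 × 4.160 = 15.110
α = (5/4)·(1 − 6.79/15.110) = 0.688

α = 0.688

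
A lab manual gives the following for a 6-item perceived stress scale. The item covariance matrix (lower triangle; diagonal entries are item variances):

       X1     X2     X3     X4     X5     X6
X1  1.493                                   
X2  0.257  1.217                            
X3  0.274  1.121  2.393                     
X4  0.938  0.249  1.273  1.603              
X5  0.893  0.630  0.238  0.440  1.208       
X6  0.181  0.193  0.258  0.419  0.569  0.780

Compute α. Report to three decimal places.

Σσ²ᵢ = 1.493 + 1.217 + 2.393 + 1.603 + 1.208 + 0.780 = 8.694
Sum of off-diagonal covariances = 7.933
total variance = 8.694 + 2 × 7.933 = 24.560
α = (k/(k−1))·(1 − Σσ²ᵢ/total variance) = (6/5)·(1 − 8.694/24.560) = 0.775

α = 0.775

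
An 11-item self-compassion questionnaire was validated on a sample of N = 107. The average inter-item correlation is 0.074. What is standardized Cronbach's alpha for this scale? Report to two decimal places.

α = 0.47

Standardized α = k·r̄ / (1 + (k−1)·r̄) = 11 × 0.074 / (1 + 10 × 0.074)
  = 0.8140 / 1.7400 = 0.47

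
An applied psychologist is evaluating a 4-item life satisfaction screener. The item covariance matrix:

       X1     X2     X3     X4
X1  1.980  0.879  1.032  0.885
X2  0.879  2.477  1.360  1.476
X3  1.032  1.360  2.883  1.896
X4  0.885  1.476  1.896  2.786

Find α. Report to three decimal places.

Σσ²ᵢ = 1.980 + 2.477 + 2.883 + 2.786 = 10.126
Σ_{i<j} σ_ij = 7.528
total variance = 10.126 + 2 × 7.528 = 25.182
α = (k/(k−1))·(1 − Σσ²ᵢ/total variance) = (4/3)·(1 − 10.126/25.182) = 0.797

α = 0.797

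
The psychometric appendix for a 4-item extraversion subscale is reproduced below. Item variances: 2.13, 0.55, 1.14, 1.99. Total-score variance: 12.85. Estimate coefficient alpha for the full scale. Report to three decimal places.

sum of item variances = 2.13 + 0.55 + 1.14 + 1.99 = 5.81
α = (k/(k−1))·(1 − sum of item variances/total variance) = (4/3)·(1 − 5.81/12.85) = 0.730

α = 0.730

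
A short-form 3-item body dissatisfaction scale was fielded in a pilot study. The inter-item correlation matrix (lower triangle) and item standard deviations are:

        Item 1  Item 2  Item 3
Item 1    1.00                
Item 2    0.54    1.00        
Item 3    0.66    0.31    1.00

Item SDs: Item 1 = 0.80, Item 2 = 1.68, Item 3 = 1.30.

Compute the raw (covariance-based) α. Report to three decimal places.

Σσ²ᵢ = 0.80² + 1.68² + 1.30² = 5.1524
Covariances σ_ij = r_ij · s_i · s_j:
  σ(Item 1,Item 2) = 0.54 × 0.80 × 1.68 = 0.7258
  σ(Item 1,Item 3) = 0.66 × 0.80 × 1.30 = 0.6864
  σ(Item 2,Item 3) = 0.31 × 1.68 × 1.30 = 0.6770
σ²_T = Σσ²ᵢ + 2·Σσ_ij = 5.1524 + 2 × 2.0892 = 9.3308
α = (3/2)·(1 − 5.1524/9.3308) = 0.672

α = 0.672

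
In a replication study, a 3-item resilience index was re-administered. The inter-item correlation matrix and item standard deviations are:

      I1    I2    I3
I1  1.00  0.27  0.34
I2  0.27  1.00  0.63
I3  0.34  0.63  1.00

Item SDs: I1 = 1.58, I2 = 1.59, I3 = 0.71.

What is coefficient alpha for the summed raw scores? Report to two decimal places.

Σσ²ᵢ = 1.58² + 1.59² + 0.71² = 5.5286
Covariances σ_ij = r_ij · s_i · s_j:
  σ(I1,I2) = 0.27 × 1.58 × 1.59 = 0.6783
  σ(I1,I3) = 0.34 × 1.58 × 0.71 = 0.3814
  σ(I2,I3) = 0.63 × 1.59 × 0.71 = 0.7112
σ²_T = Σσ²ᵢ + 2·Σσ_ij = 5.5286 + 2 × 1.7709 = 9.0704
α = (3/2)·(1 − 5.5286/9.0704) = 0.59

coefficient alpha = 0.59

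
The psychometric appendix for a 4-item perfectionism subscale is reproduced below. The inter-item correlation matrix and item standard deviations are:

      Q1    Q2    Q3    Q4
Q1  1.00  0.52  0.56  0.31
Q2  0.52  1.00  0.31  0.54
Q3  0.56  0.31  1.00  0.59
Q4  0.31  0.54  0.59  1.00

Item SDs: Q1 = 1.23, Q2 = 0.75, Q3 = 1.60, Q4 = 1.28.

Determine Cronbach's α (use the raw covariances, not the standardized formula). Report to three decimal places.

Cronbach's α = 0.761

Σσ²ᵢ = 1.23² + 0.75² + 1.60² + 1.28² = 6.2738
Covariances σ_ij = r_ij · s_i · s_j:
  σ(Q1,Q2) = 0.52 × 1.23 × 0.75 = 0.4797
  σ(Q1,Q3) = 0.56 × 1.23 × 1.60 = 1.1021
  σ(Q1,Q4) = 0.31 × 1.23 × 1.28 = 0.4881
  σ(Q2,Q3) = 0.31 × 0.75 × 1.60 = 0.3720
  σ(Q2,Q4) = 0.54 × 0.75 × 1.28 = 0.5184
  σ(Q3,Q4) = 0.59 × 1.60 × 1.28 = 1.2083
σ²_T = Σσ²ᵢ + 2·Σσ_ij = 6.2738 + 2 × 4.1686 = 14.6110
α = (4/3)·(1 − 6.2738/14.6110) = 0.761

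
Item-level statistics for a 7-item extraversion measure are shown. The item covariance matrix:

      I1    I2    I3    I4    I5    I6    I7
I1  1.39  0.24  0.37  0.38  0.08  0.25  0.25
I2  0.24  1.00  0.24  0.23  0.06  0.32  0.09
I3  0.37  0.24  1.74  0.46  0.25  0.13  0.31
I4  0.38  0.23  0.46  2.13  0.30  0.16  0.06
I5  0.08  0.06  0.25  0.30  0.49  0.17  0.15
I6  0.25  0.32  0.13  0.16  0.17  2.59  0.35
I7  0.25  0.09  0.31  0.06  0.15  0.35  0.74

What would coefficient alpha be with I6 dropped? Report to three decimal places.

Remaining items: I1, I2, I3, I4, I5, I7 (k = 6).
ΣVar(i) = 1.39 + 1.00 + 1.74 + 2.13 + 0.49 + 0.74 = 7.49
σ²_total = 7.49 + 2 × 3.47 = 14.43
α (item deleted) = (6/5)·(1 − 7.49/14.43) = 0.577

α = 0.577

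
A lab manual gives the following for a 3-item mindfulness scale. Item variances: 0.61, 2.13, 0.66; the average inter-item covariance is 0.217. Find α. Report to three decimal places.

α = 0.415

sum of item variances = 0.61 + 2.13 + 0.66 = 3.40
Sum of the 3 distinct covariances = 3 × 0.217 = 0.651
σ²_total = sum of item variances + 2·Σcov = 3.40 + 2 × 0.651 = 4.702
α = (3/2)·(1 − 3.40/4.702) = 0.415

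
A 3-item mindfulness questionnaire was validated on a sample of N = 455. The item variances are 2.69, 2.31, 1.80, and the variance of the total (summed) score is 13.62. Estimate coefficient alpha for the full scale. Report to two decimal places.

α = 0.75

Σσ²ᵢ = 2.69 + 2.31 + 1.80 = 6.80
α = (k/(k−1))·(1 − Σσ²ᵢ/σ²_T) = (3/2)·(1 − 6.80/13.62) = 0.75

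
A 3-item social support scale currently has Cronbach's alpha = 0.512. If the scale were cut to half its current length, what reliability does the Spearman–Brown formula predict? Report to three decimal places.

Length factor m = 1/2
α' = m·α / (1 − (1−m)·α)
   = 1/2 × 0.512 / (1 − (1 − 1/2) × 0.512)
   = 0.2560 / 0.7440 = 0.344

predicted reliability = 0.344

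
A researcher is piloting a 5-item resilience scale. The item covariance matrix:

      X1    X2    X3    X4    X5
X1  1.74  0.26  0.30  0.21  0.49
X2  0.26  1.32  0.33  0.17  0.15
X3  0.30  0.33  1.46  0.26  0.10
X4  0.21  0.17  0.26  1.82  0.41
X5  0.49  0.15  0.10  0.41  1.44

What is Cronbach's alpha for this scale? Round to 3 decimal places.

Cronbach's alpha = 0.510

ΣVar(i) = 1.74 + 1.32 + 1.46 + 1.82 + 1.44 = 7.78
Sum of the distinct covariances = 2.68
Var(T) = 7.78 + 2 × 2.68 = 13.14
α = (k/(k−1))·(1 − ΣVar(i)/Var(T)) = (5/4)·(1 − 7.78/13.14) = 0.510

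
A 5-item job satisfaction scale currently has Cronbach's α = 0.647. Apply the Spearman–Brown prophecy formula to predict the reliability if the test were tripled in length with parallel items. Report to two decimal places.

predicted reliability = 0.85

Length factor m = 3
α' = m·α / (1 + (m−1)·α)
   = 3 × 0.647 / (1 + (3 − 1) × 0.647)
   = 1.9410 / 2.2940 = 0.85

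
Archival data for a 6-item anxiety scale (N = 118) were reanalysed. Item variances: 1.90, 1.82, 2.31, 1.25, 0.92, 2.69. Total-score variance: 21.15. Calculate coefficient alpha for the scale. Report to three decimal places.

Σσ²ᵢ = 1.90 + 1.82 + 2.31 + 1.25 + 0.92 + 2.69 = 10.89
α = (k/(k−1))·(1 − Σσ²ᵢ/σ²_T) = (6/5)·(1 − 10.89/21.15) = 0.582

α = 0.582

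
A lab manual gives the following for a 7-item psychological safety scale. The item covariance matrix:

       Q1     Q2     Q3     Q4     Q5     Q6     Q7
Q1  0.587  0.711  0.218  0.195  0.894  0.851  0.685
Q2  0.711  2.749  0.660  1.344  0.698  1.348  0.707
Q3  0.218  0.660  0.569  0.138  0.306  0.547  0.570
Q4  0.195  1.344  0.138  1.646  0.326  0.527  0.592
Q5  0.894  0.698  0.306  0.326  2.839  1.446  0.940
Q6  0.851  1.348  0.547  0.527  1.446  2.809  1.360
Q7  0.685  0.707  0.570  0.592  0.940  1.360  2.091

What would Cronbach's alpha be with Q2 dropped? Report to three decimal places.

Remaining items: Q1, Q3, Q4, Q5, Q6, Q7 (k = 6).
Σσ²ᵢ = 0.587 + 0.569 + 1.646 + 2.839 + 2.809 + 2.091 = 10.541
σ²_T = 10.541 + 2 × 9.595 = 29.731
α (item deleted) = (6/5)·(1 − 10.541/29.731) = 0.775

α = 0.775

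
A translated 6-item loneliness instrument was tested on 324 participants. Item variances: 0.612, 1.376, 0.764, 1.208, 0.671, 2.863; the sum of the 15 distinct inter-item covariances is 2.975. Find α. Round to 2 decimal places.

Σσ²ᵢ = 0.612 + 1.376 + 0.764 + 1.208 + 0.671 + 2.863 = 7.494
Sum of distinct covariances = 2.975
σ²_T = Σσ²ᵢ + 2·Σcov = 7.494 + 2 × 2.975 = 13.444
α = (6/5)·(1 − 7.494/13.444) = 0.53

α = 0.53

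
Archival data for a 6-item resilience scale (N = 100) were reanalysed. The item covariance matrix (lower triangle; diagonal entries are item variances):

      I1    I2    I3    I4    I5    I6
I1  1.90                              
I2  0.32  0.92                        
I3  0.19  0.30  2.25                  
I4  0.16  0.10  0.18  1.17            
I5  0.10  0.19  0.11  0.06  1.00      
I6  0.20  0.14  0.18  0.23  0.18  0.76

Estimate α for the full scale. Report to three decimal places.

ΣVar(i) = 1.90 + 0.92 + 2.25 + 1.17 + 1.00 + 0.76 = 8.00
Σ_{i<j} σ_ij = 2.64
total variance = 8.00 + 2 × 2.64 = 13.28
α = (k/(k−1))·(1 − ΣVar(i)/total variance) = (6/5)·(1 − 8.00/13.28) = 0.477

α = 0.477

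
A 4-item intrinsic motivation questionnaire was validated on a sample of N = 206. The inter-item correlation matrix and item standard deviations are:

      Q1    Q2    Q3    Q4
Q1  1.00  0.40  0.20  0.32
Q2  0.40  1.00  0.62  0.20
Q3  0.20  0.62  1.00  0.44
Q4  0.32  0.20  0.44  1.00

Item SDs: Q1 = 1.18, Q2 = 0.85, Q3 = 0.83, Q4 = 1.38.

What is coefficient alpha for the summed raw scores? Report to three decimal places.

α = 0.658

Σσ²ᵢ = 1.18² + 0.85² + 0.83² + 1.38² = 4.7082
Covariances σ_ij = r_ij · s_i · s_j:
  σ(Q1,Q2) = 0.40 × 1.18 × 0.85 = 0.4012
  σ(Q1,Q3) = 0.20 × 1.18 × 0.83 = 0.1959
  σ(Q1,Q4) = 0.32 × 1.18 × 1.38 = 0.5211
  σ(Q2,Q3) = 0.62 × 0.85 × 0.83 = 0.4374
  σ(Q2,Q4) = 0.20 × 0.85 × 1.38 = 0.2346
  σ(Q3,Q4) = 0.44 × 0.83 × 1.38 = 0.5040
σ²_T = Σσ²ᵢ + 2·Σσ_ij = 4.7082 + 2 × 2.2942 = 9.2966
α = (4/3)·(1 − 4.7082/9.2966) = 0.658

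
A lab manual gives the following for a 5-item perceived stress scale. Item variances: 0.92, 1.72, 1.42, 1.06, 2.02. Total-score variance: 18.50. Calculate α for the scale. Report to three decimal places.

ΣVar(i) = 0.92 + 1.72 + 1.42 + 1.06 + 2.02 = 7.14
α = (k/(k−1))·(1 − ΣVar(i)/total variance) = (5/4)·(1 − 7.14/18.50) = 0.768

α = 0.768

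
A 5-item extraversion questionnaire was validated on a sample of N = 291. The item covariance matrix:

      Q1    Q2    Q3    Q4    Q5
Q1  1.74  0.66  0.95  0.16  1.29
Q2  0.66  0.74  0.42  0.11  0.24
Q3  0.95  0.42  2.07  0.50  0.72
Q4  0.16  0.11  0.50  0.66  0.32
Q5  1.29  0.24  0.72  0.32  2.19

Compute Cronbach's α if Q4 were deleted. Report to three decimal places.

Remaining items: Q1, Q2, Q3, Q5 (k = 4).
Σσᵢ² = 1.74 + 0.74 + 2.07 + 2.19 = 6.74
σ²_total = 6.74 + 2 × 4.28 = 15.30
α (item deleted) = (4/3)·(1 − 6.74/15.30) = 0.746

Cronbach's α = 0.746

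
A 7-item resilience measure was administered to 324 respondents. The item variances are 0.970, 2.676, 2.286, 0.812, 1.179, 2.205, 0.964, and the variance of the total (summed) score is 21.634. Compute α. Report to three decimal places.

α = 0.569

ΣVar(i) = 0.970 + 2.676 + 2.286 + 0.812 + 1.179 + 2.205 + 0.964 = 11.092
α = (k/(k−1))·(1 − ΣVar(i)/σ²_T) = (7/6)·(1 − 11.092/21.634) = 0.569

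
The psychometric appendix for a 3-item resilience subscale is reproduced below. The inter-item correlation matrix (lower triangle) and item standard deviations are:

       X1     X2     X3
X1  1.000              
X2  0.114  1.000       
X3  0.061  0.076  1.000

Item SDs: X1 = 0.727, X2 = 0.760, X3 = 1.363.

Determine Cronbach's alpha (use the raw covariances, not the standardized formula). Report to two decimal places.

Cronbach's alpha = 0.18

Σσ²ᵢ = 0.727² + 0.760² + 1.363² = 2.9639
Covariances σ_ij = r_ij · s_i · s_j:
  σ(X1,X2) = 0.114 × 0.727 × 0.760 = 0.0630
  σ(X1,X3) = 0.061 × 0.727 × 1.363 = 0.0604
  σ(X2,X3) = 0.076 × 0.760 × 1.363 = 0.0787
σ²_T = Σσ²ᵢ + 2·Σσ_ij = 2.9639 + 2 × 0.2021 = 3.3681
α = (3/2)·(1 − 2.9639/3.3681) = 0.18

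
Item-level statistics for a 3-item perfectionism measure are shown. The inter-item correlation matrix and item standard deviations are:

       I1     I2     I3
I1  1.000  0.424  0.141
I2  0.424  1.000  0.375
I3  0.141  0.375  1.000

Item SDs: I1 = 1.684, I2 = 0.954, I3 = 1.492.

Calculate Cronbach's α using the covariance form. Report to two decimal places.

Σσ²ᵢ = 1.684² + 0.954² + 1.492² = 5.9720
Covariances σ_ij = r_ij · s_i · s_j:
  σ(I1,I2) = 0.424 × 1.684 × 0.954 = 0.6812
  σ(I1,I3) = 0.141 × 1.684 × 1.492 = 0.3543
  σ(I2,I3) = 0.375 × 0.954 × 1.492 = 0.5338
σ²_T = Σσ²ᵢ + 2·Σσ_ij = 5.9720 + 2 × 1.5693 = 9.1106
α = (3/2)·(1 − 5.9720/9.1106) = 0.52

α = 0.52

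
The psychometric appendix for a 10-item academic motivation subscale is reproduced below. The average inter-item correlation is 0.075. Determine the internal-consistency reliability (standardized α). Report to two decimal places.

α = 0.45

Standardized α = k·r̄ / (1 + (k−1)·r̄) = 10 × 0.075 / (1 + 9 × 0.075)
  = 0.7500 / 1.6750 = 0.45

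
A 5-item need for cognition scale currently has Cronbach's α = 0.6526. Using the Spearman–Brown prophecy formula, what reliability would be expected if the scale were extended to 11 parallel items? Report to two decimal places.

predicted reliability = 0.81

Length factor m = 11/5 = 2.2000
α' = m·α / (1 + (m−1)·α)
   = 11/5 × 0.6526 / (1 + (11/5 − 1) × 0.6526)
   = 1.4357 / 1.7831 = 0.81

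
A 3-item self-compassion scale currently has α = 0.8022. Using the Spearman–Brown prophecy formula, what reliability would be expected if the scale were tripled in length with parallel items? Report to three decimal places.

predicted reliability = 0.924

Length factor m = 3
α' = m·α / (1 + (m−1)·α)
   = 3 × 0.8022 / (1 + (3 − 1) × 0.8022)
   = 2.4066 / 2.6044 = 0.924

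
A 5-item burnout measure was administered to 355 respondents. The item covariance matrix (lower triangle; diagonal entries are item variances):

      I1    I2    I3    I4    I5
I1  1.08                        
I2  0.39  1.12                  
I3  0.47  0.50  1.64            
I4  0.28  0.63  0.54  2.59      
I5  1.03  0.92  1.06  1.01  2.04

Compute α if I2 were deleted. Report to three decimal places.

α = 0.726

Remaining items: I1, I3, I4, I5 (k = 4).
Σσᵢ² = 1.08 + 1.64 + 2.59 + 2.04 = 7.35
σ²_T = 7.35 + 2 × 4.39 = 16.13
α (item deleted) = (4/3)·(1 − 7.35/16.13) = 0.726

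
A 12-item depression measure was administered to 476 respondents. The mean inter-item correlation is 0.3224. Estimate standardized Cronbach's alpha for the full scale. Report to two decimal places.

Standardized α = k·r̄ / (1 + (k−1)·r̄) = 12 × 0.3224 / (1 + 11 × 0.3224)
  = 3.8688 / 4.5464 = 0.85

standardized Cronbach's alpha = 0.85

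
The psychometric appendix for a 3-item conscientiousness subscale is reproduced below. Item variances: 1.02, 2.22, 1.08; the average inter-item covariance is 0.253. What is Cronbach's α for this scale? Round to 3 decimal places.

Σσᵢ² = 1.02 + 2.22 + 1.08 = 4.32
Sum of the 3 distinct covariances = 3 × 0.253 = 0.759
σ²_T = Σσᵢ² + 2·Σcov = 4.32 + 2 × 0.759 = 5.838
α = (3/2)·(1 − 4.32/5.838) = 0.390

Cronbach's α = 0.390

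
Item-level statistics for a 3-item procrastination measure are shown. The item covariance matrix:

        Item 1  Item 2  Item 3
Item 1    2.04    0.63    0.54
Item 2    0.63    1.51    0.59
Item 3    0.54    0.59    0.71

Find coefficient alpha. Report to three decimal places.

coefficient alpha = 0.679

Σσᵢ² = 2.04 + 1.51 + 0.71 = 4.26
Sum of the distinct covariances = 1.76
σ²_total = 4.26 + 2 × 1.76 = 7.78
α = (k/(k−1))·(1 − Σσᵢ²/σ²_total) = (3/2)·(1 − 4.26/7.78) = 0.679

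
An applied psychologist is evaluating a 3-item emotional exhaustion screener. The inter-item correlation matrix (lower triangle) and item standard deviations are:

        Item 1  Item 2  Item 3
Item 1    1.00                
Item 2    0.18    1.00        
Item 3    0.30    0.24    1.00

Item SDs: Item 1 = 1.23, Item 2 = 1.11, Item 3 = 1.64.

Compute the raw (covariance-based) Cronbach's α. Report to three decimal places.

Σσ²ᵢ = 1.23² + 1.11² + 1.64² = 5.4346
Covariances σ_ij = r_ij · s_i · s_j:
  σ(Item 1,Item 2) = 0.18 × 1.23 × 1.11 = 0.2458
  σ(Item 1,Item 3) = 0.30 × 1.23 × 1.64 = 0.6052
  σ(Item 2,Item 3) = 0.24 × 1.11 × 1.64 = 0.4369
σ²_T = Σσ²ᵢ + 2·Σσ_ij = 5.4346 + 2 × 1.2879 = 8.0104
α = (3/2)·(1 − 5.4346/8.0104) = 0.482

Cronbach's α = 0.482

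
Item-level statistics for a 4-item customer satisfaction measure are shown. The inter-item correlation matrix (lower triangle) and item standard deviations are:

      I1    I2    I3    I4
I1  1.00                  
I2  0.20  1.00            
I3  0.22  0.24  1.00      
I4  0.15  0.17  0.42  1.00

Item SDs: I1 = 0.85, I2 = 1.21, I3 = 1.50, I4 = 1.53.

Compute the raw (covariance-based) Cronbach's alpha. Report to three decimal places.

α = 0.552

Σσ²ᵢ = 0.85² + 1.21² + 1.50² + 1.53² = 6.7775
Covariances σ_ij = r_ij · s_i · s_j:
  σ(I1,I2) = 0.20 × 0.85 × 1.21 = 0.2057
  σ(I1,I3) = 0.22 × 0.85 × 1.50 = 0.2805
  σ(I1,I4) = 0.15 × 0.85 × 1.53 = 0.1951
  σ(I2,I3) = 0.24 × 1.21 × 1.50 = 0.4356
  σ(I2,I4) = 0.17 × 1.21 × 1.53 = 0.3147
  σ(I3,I4) = 0.42 × 1.50 × 1.53 = 0.9639
σ²_T = Σσ²ᵢ + 2·Σσ_ij = 6.7775 + 2 × 2.3955 = 11.5685
α = (4/3)·(1 − 6.7775/11.5685) = 0.552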